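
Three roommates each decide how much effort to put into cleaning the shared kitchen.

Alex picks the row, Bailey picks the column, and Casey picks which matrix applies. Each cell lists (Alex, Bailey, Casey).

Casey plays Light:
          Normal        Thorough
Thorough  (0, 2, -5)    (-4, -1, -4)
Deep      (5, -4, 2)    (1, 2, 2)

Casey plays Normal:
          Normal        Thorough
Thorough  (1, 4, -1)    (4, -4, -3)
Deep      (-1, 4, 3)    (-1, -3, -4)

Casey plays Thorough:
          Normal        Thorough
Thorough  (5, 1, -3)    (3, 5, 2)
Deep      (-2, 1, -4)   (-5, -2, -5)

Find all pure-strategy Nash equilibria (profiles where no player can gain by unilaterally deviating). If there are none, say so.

For each strategy profile, look for a profitable unilateral deviation.
(Thorough, Normal, Light): Alex can switch to Deep (0 → 5). Not NE.
(Thorough, Normal, Normal): Alex gets 1, best alternative -1; Bailey gets 4, best alternative -4; Casey gets -1, best alternative -3. No profitable deviation — NE.
(Thorough, Normal, Thorough): Bailey can switch to Thorough (1 → 5). Not NE.
(Thorough, Thorough, Light): Alex can switch to Deep (-4 → 1). Not NE.
(Thorough, Thorough, Normal): Bailey can switch to Normal (-4 → 4). Not NE.
(Thorough, Thorough, Thorough): Alex gets 3, best alternative -5; Bailey gets 5, best alternative 1; Casey gets 2, best alternative -3. No profitable deviation — NE.
(Deep, Normal, Light): Bailey can switch to Thorough (-4 → 2). Not NE.
(Deep, Normal, Normal): Alex can switch to Thorough (-1 → 1). Not NE.
(Deep, Normal, Thorough): Alex can switch to Thorough (-2 → 5). Not NE.
(Deep, Thorough, Light): Alex gets 1, best alternative -4; Bailey gets 2, best alternative -4; Casey gets 2, best alternative -4. No profitable deviation — NE.
(Deep, Thorough, Normal): Alex can switch to Thorough (-1 → 4). Not NE.
(Deep, Thorough, Thorough): Alex can switch to Thorough (-5 → 3). Not NE.

The pure Nash equilibria are (Thorough, Normal, Normal), (Thorough, Thorough, Thorough), (Deep, Thorough, Light).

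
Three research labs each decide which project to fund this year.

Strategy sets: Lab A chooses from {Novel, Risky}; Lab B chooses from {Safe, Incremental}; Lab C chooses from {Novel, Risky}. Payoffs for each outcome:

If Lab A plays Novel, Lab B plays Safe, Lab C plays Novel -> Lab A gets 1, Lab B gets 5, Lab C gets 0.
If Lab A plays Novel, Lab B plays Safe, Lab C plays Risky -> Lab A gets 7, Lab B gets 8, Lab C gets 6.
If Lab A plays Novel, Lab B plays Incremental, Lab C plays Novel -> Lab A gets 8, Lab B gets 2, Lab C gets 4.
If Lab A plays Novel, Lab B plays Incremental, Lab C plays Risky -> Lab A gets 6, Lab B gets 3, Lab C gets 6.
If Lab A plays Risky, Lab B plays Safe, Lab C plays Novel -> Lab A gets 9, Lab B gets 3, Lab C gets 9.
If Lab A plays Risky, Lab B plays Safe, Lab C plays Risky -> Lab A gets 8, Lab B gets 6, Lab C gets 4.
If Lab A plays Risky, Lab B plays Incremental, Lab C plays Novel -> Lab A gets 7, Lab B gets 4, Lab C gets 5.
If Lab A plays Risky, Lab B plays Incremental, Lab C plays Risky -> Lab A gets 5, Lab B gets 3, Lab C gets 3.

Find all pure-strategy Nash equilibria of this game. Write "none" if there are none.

There is no pure-strategy Nash equilibrium.

Mark each player's best response to every combination of opponents' strategies; a profile where every player is best-responding is a pure Nash equilibrium.
Lab A against (Safe, Novel): payoffs 1, 9 → best response Risky.
Lab A against (Safe, Risky): payoffs 7, 8 → best response Risky.
Lab A against (Incremental, Novel): payoffs 8, 7 → best response Novel.
Lab A against (Incremental, Risky): payoffs 6, 5 → best response Novel.
Lab B against (Novel, Novel): payoffs 5, 2 → best response Safe.
Lab B against (Novel, Risky): payoffs 8, 3 → best response Safe.
Lab B against (Risky, Novel): payoffs 3, 4 → best response Incremental.
Lab B against (Risky, Risky): payoffs 6, 3 → best response Safe.
Lab C against (Novel, Safe): payoffs 0, 6 → best response Risky.
Lab C against (Novel, Incremental): payoffs 4, 6 → best response Risky.
Lab C against (Risky, Safe): payoffs 9, 4 → best response Novel.
Lab C against (Risky, Incremental): payoffs 5, 3 → best response Novel.
No profile is a mutual best response for all players.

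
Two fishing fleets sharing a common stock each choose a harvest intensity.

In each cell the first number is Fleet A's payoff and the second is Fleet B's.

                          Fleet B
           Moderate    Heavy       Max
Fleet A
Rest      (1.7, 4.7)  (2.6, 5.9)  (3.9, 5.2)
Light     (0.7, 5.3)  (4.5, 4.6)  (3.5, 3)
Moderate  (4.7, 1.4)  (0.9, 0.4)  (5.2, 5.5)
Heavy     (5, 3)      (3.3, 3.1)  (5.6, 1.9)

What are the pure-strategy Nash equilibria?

none

Fleet A against Moderate: payoffs 1.7, 0.7, 4.7, 5 → best response Heavy.
Fleet A against Heavy: payoffs 2.6, 4.5, 0.9, 3.3 → best response Light.
Fleet A against Max: payoffs 3.9, 3.5, 5.2, 5.6 → best response Heavy.
Fleet B against Rest: payoffs 4.7, 5.9, 5.2 → best response Heavy.
Fleet B against Light: payoffs 5.3, 4.6, 3 → best response Moderate.
Fleet B against Moderate: payoffs 1.4, 0.4, 5.5 → best response Max.
Fleet B against Heavy: payoffs 3, 3.1, 1.9 → best response Heavy.
No profile is a mutual best response for all players.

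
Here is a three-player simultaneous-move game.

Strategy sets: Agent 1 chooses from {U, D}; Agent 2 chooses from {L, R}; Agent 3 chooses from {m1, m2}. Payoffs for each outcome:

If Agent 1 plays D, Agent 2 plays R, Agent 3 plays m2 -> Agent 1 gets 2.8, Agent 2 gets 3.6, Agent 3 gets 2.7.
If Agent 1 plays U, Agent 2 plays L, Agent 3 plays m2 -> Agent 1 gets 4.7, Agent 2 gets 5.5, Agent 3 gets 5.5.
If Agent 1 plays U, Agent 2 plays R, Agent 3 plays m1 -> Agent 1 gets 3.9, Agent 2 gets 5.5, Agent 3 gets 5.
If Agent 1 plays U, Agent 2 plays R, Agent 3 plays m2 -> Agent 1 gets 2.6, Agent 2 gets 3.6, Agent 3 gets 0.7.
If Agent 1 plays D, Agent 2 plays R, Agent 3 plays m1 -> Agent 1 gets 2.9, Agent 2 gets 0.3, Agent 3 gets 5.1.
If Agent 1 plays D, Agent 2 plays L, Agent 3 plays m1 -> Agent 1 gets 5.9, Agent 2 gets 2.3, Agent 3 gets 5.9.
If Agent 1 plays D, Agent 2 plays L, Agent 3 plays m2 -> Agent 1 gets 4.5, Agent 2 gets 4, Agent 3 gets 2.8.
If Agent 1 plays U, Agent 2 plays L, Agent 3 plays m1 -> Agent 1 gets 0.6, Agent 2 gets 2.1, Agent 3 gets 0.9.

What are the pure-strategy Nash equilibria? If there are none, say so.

The pure Nash equilibria are (U, L, m2), (U, R, m1), (D, L, m1).

Agent 1 against (L, m1): payoffs 0.6, 5.9 → best response D.
Agent 1 against (L, m2): payoffs 4.7, 4.5 → best response U.
Agent 1 against (R, m1): payoffs 3.9, 2.9 → best response U.
Agent 1 against (R, m2): payoffs 2.6, 2.8 → best response D.
Agent 2 against (U, m1): payoffs 2.1, 5.5 → best response R.
Agent 2 against (U, m2): payoffs 5.5, 3.6 → best response L.
Agent 2 against (D, m1): payoffs 2.3, 0.3 → best response L.
Agent 2 against (D, m2): payoffs 4, 3.6 → best response L.
Agent 3 against (U, L): payoffs 0.9, 5.5 → best response m2.
Agent 3 against (U, R): payoffs 5, 0.7 → best response m1.
Agent 3 against (D, L): payoffs 5.9, 2.8 → best response m1.
Agent 3 against (D, R): payoffs 5.1, 2.7 → best response m1.
Mutual best responses: (U, L, m2); (U, R, m1); (D, L, m1).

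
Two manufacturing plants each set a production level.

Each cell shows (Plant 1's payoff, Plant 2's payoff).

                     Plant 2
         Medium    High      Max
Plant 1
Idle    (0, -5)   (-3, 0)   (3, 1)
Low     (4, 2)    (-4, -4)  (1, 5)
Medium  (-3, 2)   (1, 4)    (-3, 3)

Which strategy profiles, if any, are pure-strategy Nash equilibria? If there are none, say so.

Plant 1 against Medium: payoffs 0, 4, -3 → best response Low.
Plant 1 against High: payoffs -3, -4, 1 → best response Medium.
Plant 1 against Max: payoffs 3, 1, -3 → best response Idle.
Plant 2 against Idle: payoffs -5, 0, 1 → best response Max.
Plant 2 against Low: payoffs 2, -4, 5 → best response Max.
Plant 2 against Medium: payoffs 2, 4, 3 → best response High.
Mutual best responses: (Idle, Max); (Medium, High).

Pure-strategy Nash equilibria: (Idle, Max) and (Medium, High)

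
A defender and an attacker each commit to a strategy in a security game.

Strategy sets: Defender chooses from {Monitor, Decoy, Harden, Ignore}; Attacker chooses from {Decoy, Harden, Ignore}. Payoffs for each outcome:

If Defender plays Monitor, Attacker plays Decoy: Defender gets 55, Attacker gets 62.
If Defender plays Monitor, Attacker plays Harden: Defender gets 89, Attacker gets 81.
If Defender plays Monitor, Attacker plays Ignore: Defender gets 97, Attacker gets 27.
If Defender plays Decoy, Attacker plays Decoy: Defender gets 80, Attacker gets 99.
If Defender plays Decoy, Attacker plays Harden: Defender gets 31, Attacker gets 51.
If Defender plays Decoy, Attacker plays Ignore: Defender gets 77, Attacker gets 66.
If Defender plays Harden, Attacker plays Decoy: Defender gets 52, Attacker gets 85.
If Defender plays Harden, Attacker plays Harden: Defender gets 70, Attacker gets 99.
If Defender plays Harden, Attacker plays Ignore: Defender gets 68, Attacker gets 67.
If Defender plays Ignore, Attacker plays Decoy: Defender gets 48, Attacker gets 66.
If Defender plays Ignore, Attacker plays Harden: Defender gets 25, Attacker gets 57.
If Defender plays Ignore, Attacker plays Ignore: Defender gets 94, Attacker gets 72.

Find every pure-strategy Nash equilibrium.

For each player, find the best response to each opponent profile; mutual best responses are the pure NE.
Defender against Decoy: payoffs 55, 80, 52, 48 → best response Decoy.
Defender against Harden: payoffs 89, 31, 70, 25 → best response Monitor.
Defender against Ignore: payoffs 97, 77, 68, 94 → best response Monitor.
Attacker against Monitor: payoffs 62, 81, 27 → best response Harden.
Attacker against Decoy: payoffs 99, 51, 66 → best response Decoy.
Attacker against Harden: payoffs 85, 99, 67 → best response Harden.
Attacker against Ignore: payoffs 66, 57, 72 → best response Ignore.
Mutual best responses: (Monitor, Harden); (Decoy, Decoy).

(Monitor, Harden) and (Decoy, Decoy)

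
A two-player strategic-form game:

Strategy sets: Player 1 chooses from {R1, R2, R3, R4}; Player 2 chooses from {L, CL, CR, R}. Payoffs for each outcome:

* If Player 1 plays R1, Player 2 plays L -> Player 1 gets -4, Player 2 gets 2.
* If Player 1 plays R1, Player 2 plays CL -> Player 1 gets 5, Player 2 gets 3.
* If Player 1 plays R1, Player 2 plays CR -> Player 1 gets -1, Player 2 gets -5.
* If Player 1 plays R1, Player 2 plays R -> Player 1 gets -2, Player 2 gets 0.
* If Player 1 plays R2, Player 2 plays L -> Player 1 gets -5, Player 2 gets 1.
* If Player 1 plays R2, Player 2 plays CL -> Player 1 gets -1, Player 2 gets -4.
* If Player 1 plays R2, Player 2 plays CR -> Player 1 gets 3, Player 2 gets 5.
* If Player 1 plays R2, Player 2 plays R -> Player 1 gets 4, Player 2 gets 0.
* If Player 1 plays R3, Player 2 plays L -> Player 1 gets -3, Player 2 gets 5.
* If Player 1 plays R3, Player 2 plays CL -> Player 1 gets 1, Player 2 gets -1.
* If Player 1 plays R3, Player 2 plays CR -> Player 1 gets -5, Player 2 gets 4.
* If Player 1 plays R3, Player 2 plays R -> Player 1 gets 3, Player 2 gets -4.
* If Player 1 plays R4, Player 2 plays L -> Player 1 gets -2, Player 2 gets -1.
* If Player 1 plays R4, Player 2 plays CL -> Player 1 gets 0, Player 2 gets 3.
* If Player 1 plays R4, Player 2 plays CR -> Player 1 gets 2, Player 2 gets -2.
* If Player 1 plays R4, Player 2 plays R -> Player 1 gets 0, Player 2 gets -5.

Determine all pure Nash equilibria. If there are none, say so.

(R1, CL), (R2, CR)

Player 1 against L: payoffs -4, -5, -3, -2 → best response R4.
Player 1 against CL: payoffs 5, -1, 1, 0 → best response R1.
Player 1 against CR: payoffs -1, 3, -5, 2 → best response R2.
Player 1 against R: payoffs -2, 4, 3, 0 → best response R2.
Player 2 against R1: payoffs 2, 3, -5, 0 → best response CL.
Player 2 against R2: payoffs 1, -4, 5, 0 → best response CR.
Player 2 against R3: payoffs 5, -1, 4, -4 → best response L.
Player 2 against R4: payoffs -1, 3, -2, -5 → best response CL.
Mutual best responses: (R1, CL); (R2, CR).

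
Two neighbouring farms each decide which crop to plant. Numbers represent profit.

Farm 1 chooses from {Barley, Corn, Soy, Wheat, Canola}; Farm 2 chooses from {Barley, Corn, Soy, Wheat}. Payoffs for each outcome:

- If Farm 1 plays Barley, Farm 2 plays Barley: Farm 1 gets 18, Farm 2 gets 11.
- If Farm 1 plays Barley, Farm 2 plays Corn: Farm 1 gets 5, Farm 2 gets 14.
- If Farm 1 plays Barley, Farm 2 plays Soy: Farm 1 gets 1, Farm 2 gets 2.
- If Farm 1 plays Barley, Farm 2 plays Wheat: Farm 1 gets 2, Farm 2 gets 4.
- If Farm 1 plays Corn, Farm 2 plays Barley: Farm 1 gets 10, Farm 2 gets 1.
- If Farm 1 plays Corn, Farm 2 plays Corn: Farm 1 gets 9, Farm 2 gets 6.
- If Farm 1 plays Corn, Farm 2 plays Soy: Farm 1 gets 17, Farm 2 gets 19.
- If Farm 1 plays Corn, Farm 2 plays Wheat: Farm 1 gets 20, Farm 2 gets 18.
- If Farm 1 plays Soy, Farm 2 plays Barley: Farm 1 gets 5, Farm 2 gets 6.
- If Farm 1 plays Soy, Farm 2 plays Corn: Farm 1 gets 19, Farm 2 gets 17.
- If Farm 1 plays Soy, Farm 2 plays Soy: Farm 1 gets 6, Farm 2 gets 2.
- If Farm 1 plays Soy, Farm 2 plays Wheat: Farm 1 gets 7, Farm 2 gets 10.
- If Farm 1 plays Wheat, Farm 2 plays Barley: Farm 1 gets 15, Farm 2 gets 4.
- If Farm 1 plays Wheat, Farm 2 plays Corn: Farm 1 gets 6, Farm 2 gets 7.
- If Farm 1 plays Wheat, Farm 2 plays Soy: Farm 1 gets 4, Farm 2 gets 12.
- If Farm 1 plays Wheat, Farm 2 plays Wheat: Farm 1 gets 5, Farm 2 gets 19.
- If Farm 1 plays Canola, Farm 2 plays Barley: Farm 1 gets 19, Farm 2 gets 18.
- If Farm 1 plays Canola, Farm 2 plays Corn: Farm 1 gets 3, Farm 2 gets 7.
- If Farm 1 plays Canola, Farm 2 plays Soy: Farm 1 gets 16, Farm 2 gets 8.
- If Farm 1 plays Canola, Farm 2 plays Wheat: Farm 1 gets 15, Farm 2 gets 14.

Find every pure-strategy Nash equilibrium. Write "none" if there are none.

(Corn, Soy); (Soy, Corn); (Canola, Barley)

Farm 1 against Barley: payoffs 18, 10, 5, 15, 19 → best response Canola.
Farm 1 against Corn: payoffs 5, 9, 19, 6, 3 → best response Soy.
Farm 1 against Soy: payoffs 1, 17, 6, 4, 16 → best response Corn.
Farm 1 against Wheat: payoffs 2, 20, 7, 5, 15 → best response Corn.
Farm 2 against Barley: payoffs 11, 14, 2, 4 → best response Corn.
Farm 2 against Corn: payoffs 1, 6, 19, 18 → best response Soy.
Farm 2 against Soy: payoffs 6, 17, 2, 10 → best response Corn.
Farm 2 against Wheat: payoffs 4, 7, 12, 19 → best response Wheat.
Farm 2 against Canola: payoffs 18, 7, 8, 14 → best response Barley.
Mutual best responses: (Corn, Soy); (Soy, Corn); (Canola, Barley).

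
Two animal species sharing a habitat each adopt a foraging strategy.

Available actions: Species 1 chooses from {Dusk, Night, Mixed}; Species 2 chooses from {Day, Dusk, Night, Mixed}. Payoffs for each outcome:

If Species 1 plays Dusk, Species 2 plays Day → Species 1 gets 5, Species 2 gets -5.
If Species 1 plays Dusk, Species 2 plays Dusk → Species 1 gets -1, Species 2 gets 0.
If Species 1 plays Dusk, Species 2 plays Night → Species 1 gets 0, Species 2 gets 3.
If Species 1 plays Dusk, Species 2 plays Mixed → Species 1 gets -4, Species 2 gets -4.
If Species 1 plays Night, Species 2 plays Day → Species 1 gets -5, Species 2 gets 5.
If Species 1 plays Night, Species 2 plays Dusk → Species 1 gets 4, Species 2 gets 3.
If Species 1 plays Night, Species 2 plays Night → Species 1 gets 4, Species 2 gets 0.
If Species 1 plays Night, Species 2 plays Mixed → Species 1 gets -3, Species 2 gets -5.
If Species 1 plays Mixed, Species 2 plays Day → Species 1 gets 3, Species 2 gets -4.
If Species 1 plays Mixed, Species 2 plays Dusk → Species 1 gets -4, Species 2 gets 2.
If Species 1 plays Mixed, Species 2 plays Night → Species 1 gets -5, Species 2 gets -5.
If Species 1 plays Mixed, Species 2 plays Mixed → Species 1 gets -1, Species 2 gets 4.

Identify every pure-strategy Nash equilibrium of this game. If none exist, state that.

The unique pure-strategy Nash equilibrium is (Mixed, Mixed).

For each player, find the best response to each opponent profile; mutual best responses are the pure NE.
Species 1 against Day: payoffs 5, -5, 3 → best response Dusk.
Species 1 against Dusk: payoffs -1, 4, -4 → best response Night.
Species 1 against Night: payoffs 0, 4, -5 → best response Night.
Species 1 against Mixed: payoffs -4, -3, -1 → best response Mixed.
Species 2 against Dusk: payoffs -5, 0, 3, -4 → best response Night.
Species 2 against Night: payoffs 5, 3, 0, -5 → best response Day.
Species 2 against Mixed: payoffs -4, 2, -5, 4 → best response Mixed.
Mutual best responses: (Mixed, Mixed).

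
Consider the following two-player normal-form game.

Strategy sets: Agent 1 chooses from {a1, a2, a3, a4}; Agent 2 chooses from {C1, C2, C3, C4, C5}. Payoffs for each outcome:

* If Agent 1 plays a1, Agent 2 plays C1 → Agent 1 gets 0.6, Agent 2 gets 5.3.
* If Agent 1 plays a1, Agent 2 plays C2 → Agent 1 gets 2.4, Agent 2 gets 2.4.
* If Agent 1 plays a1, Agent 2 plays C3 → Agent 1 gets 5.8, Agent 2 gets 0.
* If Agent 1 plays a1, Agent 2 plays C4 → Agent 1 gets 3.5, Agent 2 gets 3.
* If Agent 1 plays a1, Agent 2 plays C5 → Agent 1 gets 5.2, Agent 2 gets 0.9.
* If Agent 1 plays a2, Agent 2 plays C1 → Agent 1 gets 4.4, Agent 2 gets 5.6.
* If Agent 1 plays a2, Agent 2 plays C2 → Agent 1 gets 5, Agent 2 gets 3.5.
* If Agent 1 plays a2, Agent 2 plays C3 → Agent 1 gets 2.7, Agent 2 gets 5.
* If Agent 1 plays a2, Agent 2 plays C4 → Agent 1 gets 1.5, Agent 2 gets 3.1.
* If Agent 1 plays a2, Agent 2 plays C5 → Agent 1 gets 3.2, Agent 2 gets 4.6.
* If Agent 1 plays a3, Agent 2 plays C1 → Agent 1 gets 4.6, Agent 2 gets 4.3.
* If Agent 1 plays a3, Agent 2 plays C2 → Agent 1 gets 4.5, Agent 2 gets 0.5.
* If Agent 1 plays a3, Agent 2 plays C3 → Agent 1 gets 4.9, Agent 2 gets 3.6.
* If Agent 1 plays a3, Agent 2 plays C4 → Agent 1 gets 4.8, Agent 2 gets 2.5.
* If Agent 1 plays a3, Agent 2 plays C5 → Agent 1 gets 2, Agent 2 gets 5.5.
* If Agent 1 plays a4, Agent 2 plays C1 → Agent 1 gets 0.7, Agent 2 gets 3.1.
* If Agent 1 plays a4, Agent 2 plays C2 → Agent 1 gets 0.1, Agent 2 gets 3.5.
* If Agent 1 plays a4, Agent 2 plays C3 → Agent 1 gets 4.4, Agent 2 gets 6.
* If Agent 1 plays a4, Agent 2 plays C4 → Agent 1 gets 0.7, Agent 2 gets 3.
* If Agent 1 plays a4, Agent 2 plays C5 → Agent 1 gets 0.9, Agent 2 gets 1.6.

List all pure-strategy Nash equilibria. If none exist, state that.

none

(a1, C1): Agent 1 can switch to a2 (0.6 → 4.4). Not NE.
(a1, C2): Agent 1 can switch to a2 (2.4 → 5). Not NE.
(a1, C3): Agent 2 can switch to C1 (0 → 5.3). Not NE.
(a1, C4): Agent 1 can switch to a3 (3.5 → 4.8). Not NE.
(a1, C5): Agent 2 can switch to C1 (0.9 → 5.3). Not NE.
(a2, C1): Agent 1 can switch to a3 (4.4 → 4.6). Not NE.
(a2, C2): Agent 2 can switch to C1 (3.5 → 5.6). Not NE.
(a2, C3): Agent 1 can switch to a1 (2.7 → 5.8). Not NE.
(a2, C4): Agent 1 can switch to a1 (1.5 → 3.5). Not NE.
(a2, C5): Agent 1 can switch to a1 (3.2 → 5.2). Not NE.
(The remaining 10 profiles each have a profitable deviation by the same check.)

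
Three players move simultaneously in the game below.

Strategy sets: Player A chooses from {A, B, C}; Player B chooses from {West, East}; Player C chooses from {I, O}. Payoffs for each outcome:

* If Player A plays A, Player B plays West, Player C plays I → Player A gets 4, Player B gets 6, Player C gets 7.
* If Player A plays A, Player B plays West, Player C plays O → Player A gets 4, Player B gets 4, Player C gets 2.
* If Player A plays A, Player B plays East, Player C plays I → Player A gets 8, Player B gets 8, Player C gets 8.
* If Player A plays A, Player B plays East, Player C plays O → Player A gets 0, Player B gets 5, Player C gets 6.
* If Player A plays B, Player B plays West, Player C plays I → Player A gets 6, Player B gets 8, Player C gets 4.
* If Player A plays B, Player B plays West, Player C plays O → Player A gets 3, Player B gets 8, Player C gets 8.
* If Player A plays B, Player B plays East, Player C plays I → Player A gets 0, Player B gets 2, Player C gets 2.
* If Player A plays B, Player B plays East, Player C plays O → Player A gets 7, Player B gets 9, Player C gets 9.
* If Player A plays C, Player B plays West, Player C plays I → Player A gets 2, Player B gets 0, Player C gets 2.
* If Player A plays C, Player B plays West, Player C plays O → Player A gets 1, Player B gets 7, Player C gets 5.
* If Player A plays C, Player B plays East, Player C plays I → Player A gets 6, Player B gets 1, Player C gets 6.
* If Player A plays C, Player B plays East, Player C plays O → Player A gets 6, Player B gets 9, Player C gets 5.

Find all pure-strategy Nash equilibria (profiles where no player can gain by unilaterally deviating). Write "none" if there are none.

(A, East, I), (B, East, O)

(A, West, I): Player A can switch to B (4 → 6). Not NE.
(A, West, O): Player B can switch to East (4 → 5). Not NE.
(A, East, I): Player A gets 8, best alternative 6; Player B gets 8, best alternative 6; Player C gets 8, best alternative 6. No profitable deviation — NE.
(A, East, O): Player A can switch to B (0 → 7). Not NE.
(B, West, I): Player C can switch to O (4 → 8). Not NE.
(B, West, O): Player A can switch to A (3 → 4). Not NE.
(B, East, I): Player A can switch to A (0 → 8). Not NE.
(B, East, O): Player A gets 7, best alternative 6; Player B gets 9, best alternative 8; Player C gets 9, best alternative 2. No profitable deviation — NE.
(The remaining 4 profiles each have a profitable deviation by the same check.)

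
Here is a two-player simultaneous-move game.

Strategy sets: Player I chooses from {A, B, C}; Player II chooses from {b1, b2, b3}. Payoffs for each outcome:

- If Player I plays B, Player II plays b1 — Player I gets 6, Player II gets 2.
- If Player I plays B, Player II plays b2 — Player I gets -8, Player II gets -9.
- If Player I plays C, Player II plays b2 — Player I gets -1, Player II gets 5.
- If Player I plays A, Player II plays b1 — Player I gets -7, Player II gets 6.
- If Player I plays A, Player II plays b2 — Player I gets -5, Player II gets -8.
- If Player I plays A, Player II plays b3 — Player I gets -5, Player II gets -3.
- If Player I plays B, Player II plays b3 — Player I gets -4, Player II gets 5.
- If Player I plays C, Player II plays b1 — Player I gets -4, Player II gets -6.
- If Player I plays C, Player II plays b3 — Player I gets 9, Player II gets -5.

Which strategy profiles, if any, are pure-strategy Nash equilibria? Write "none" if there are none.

(C, b2)

Player I against b1: payoffs -7, 6, -4 → best response B.
Player I against b2: payoffs -5, -8, -1 → best response C.
Player I against b3: payoffs -5, -4, 9 → best response C.
Player II against A: payoffs 6, -8, -3 → best response b1.
Player II against B: payoffs 2, -9, 5 → best response b3.
Player II against C: payoffs -6, 5, -5 → best response b2.
Mutual best responses: (C, b2).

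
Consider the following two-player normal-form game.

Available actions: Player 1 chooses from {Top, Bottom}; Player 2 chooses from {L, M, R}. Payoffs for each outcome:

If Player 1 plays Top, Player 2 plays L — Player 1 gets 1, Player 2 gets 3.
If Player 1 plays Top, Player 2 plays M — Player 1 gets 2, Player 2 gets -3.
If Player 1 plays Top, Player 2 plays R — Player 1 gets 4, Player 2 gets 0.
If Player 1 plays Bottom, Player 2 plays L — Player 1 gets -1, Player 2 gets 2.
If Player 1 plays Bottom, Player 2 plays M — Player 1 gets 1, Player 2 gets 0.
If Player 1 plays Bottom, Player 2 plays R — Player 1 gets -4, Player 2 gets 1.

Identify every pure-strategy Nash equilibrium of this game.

Player 1 against L: payoffs 1, -1 → best response Top.
Player 1 against M: payoffs 2, 1 → best response Top.
Player 1 against R: payoffs 4, -4 → best response Top.
Player 2 against Top: payoffs 3, -3, 0 → best response L.
Player 2 against Bottom: payoffs 2, 0, 1 → best response L.
Mutual best responses: (Top, L).

The unique pure-strategy Nash equilibrium is (Top, L).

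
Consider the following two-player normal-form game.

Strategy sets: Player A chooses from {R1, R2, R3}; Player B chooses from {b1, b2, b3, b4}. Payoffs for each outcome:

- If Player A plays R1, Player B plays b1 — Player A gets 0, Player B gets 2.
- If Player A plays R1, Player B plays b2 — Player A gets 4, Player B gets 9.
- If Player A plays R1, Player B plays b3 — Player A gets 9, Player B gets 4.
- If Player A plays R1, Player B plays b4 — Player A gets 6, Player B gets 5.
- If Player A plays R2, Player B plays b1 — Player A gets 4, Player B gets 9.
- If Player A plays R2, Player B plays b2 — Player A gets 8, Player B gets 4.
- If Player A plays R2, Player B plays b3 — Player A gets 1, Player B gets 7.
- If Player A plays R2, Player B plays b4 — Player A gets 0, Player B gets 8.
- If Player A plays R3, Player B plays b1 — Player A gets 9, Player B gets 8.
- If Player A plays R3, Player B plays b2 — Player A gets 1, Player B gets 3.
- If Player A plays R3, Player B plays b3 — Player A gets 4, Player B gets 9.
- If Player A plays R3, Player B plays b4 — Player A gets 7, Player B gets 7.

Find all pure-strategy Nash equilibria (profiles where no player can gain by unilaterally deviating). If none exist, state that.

Check each profile: it is a Nash equilibrium iff no player can strictly gain by switching unilaterally.
(R1, b1): Player A can switch to R2 (0 → 4). Not NE.
(R1, b2): Player A can switch to R2 (4 → 8). Not NE.
(R1, b3): Player B can switch to b2 (4 → 9). Not NE.
(R1, b4): Player A can switch to R3 (6 → 7). Not NE.
(R2, b1): Player A can switch to R3 (4 → 9). Not NE.
(R2, b2): Player B can switch to b1 (4 → 9). Not NE.
(R2, b3): Player A can switch to R1 (1 → 9). Not NE.
(R2, b4): Player A can switch to R1 (0 → 6). Not NE.
(The remaining 4 profiles each have a profitable deviation by the same check.)

No pure-strategy Nash equilibrium.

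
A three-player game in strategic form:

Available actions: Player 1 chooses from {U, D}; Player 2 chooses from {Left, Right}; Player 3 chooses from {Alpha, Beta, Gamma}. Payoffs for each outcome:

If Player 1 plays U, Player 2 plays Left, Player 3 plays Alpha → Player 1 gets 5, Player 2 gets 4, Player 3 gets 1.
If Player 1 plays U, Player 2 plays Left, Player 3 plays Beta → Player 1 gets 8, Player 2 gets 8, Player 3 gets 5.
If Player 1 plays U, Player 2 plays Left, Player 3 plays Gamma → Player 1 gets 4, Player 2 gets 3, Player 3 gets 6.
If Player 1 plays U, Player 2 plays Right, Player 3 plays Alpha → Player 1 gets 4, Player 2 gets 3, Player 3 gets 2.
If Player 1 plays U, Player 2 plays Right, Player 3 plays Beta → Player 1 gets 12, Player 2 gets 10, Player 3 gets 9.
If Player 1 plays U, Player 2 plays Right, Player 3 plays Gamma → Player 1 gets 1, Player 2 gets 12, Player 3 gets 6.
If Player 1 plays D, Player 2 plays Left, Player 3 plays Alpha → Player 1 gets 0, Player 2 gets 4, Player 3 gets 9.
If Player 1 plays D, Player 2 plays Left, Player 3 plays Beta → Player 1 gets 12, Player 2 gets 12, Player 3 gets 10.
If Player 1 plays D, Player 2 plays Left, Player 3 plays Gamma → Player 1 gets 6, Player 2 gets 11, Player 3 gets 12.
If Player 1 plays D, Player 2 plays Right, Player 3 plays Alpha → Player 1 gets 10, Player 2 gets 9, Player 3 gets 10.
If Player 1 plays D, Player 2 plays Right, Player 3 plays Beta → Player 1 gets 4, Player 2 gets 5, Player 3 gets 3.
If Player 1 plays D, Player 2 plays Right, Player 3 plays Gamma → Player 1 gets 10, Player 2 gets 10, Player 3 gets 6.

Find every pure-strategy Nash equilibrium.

(U, Right, Beta) and (D, Left, Gamma) and (D, Right, Alpha)

(U, Left, Alpha): Player 3 can switch to Beta (1 → 5). Not NE.
(U, Left, Beta): Player 1 can switch to D (8 → 12). Not NE.
(U, Left, Gamma): Player 1 can switch to D (4 → 6). Not NE.
(U, Right, Alpha): Player 1 can switch to D (4 → 10). Not NE.
(U, Right, Beta): Player 1 gets 12, best alternative 4; Player 2 gets 10, best alternative 8; Player 3 gets 9, best alternative 6. No profitable deviation — NE.
(U, Right, Gamma): Player 1 can switch to D (1 → 10). Not NE.
(D, Left, Alpha): Player 1 can switch to U (0 → 5). Not NE.
(D, Left, Beta): Player 3 can switch to Gamma (10 → 12). Not NE.
(D, Left, Gamma): Player 1 gets 6, best alternative 4; Player 2 gets 11, best alternative 10; Player 3 gets 12, best alternative 10. No profitable deviation — NE.
(D, Right, Alpha): Player 1 gets 10, best alternative 4; Player 2 gets 9, best alternative 4; Player 3 gets 10, best alternative 6. No profitable deviation — NE.
(D, Right, Beta): Player 1 can switch to U (4 → 12). Not NE.
(The remaining 1 profile has a profitable deviation by the same check.)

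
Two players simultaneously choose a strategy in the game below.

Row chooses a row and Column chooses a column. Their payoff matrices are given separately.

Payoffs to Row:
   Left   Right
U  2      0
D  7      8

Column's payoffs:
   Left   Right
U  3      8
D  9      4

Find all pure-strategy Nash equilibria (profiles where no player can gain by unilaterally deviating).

(D, Left)

For each strategy profile, look for a profitable unilateral deviation.
(U, Left): Row can switch to D (2 → 7). Not NE.
(U, Right): Row can switch to D (0 → 8). Not NE.
(D, Left): Row gets 7, best alternative 2; Column gets 9, best alternative 4. No profitable deviation — NE.
(D, Right): Column can switch to Left (4 → 9). Not NE.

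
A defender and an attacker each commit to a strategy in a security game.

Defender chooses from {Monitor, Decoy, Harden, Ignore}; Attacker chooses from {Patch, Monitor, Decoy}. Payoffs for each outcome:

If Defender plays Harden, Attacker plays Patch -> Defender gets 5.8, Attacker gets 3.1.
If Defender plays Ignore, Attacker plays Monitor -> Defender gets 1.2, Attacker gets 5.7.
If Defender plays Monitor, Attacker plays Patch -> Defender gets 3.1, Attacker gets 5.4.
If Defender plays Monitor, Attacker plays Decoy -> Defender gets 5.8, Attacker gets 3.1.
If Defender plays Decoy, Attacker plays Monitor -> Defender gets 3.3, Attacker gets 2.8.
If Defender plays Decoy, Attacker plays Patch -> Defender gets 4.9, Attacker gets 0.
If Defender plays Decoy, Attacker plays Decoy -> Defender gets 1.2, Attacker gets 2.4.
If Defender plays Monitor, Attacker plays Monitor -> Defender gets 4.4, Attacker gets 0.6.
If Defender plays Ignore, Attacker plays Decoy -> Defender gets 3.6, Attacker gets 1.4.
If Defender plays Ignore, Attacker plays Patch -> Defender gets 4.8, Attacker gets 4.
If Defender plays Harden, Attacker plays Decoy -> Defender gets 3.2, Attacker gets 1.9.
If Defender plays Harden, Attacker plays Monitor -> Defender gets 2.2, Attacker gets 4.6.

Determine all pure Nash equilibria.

This game has no pure Nash equilibrium.

Defender against Patch: payoffs 3.1, 4.9, 5.8, 4.8 → best response Harden.
Defender against Monitor: payoffs 4.4, 3.3, 2.2, 1.2 → best response Monitor.
Defender against Decoy: payoffs 5.8, 1.2, 3.2, 3.6 → best response Monitor.
Attacker against Monitor: payoffs 5.4, 0.6, 3.1 → best response Patch.
Attacker against Decoy: payoffs 0, 2.8, 2.4 → best response Monitor.
Attacker against Harden: payoffs 3.1, 4.6, 1.9 → best response Monitor.
Attacker against Ignore: payoffs 4, 5.7, 1.4 → best response Monitor.
No profile is a mutual best response for all players.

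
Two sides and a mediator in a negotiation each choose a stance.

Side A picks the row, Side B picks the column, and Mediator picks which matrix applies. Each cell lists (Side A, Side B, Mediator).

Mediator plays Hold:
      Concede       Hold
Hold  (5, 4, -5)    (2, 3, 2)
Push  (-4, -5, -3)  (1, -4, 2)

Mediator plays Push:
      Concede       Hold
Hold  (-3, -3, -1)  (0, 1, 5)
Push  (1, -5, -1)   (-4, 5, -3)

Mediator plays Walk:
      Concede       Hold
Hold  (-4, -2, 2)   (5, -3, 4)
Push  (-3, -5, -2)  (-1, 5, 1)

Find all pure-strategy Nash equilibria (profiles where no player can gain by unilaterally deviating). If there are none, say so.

Pure NE: (Hold, Hold, Push)

Side A against (Concede, Hold): payoffs 5, -4 → best response Hold.
Side A against (Concede, Push): payoffs -3, 1 → best response Push.
Side A against (Concede, Walk): payoffs -4, -3 → best response Push.
Side A against (Hold, Hold): payoffs 2, 1 → best response Hold.
Side A against (Hold, Push): payoffs 0, -4 → best response Hold.
Side A against (Hold, Walk): payoffs 5, -1 → best response Hold.
Side B against (Hold, Hold): payoffs 4, 3 → best response Concede.
Side B against (Hold, Push): payoffs -3, 1 → best response Hold.
Side B against (Hold, Walk): payoffs -2, -3 → best response Concede.
Side B against (Push, Hold): payoffs -5, -4 → best response Hold.
Side B against (Push, Push): payoffs -5, 5 → best response Hold.
Side B against (Push, Walk): payoffs -5, 5 → best response Hold.
Mediator against (Hold, Concede): payoffs -5, -1, 2 → best response Walk.
Mediator against (Hold, Hold): payoffs 2, 5, 4 → best response Push.
Mediator against (Push, Concede): payoffs -3, -1, -2 → best response Push.
Mediator against (Push, Hold): payoffs 2, -3, 1 → best response Hold.
Mutual best responses: (Hold, Hold, Push).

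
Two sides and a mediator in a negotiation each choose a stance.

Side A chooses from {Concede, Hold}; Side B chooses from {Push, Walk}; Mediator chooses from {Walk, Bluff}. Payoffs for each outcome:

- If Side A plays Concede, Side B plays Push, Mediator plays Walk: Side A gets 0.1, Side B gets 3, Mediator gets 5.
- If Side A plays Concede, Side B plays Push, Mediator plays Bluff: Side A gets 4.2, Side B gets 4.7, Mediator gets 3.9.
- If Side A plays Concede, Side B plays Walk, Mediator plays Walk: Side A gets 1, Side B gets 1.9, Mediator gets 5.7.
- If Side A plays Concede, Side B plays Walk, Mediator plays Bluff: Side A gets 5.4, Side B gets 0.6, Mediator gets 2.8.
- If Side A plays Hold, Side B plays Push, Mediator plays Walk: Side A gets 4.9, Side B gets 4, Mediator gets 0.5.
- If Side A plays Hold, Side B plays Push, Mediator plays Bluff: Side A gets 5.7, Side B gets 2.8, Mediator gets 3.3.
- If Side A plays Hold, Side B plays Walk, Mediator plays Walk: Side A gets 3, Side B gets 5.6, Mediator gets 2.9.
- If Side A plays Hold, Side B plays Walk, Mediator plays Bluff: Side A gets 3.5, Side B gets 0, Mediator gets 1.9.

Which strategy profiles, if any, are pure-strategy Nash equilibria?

(Concede, Push, Walk): Side A can switch to Hold (0.1 → 4.9). Not NE.
(Concede, Push, Bluff): Side A can switch to Hold (4.2 → 5.7). Not NE.
(Concede, Walk, Walk): Side A can switch to Hold (1 → 3). Not NE.
(Concede, Walk, Bluff): Side B can switch to Push (0.6 → 4.7). Not NE.
(Hold, Push, Walk): Side B can switch to Walk (4 → 5.6). Not NE.
(Hold, Push, Bluff): Side A gets 5.7, best alternative 4.2; Side B gets 2.8, best alternative 0; Mediator gets 3.3, best alternative 0.5. No profitable deviation — NE.
(Hold, Walk, Walk): Side A gets 3, best alternative 1; Side B gets 5.6, best alternative 4; Mediator gets 2.9, best alternative 1.9. No profitable deviation — NE.
(Hold, Walk, Bluff): Side A can switch to Concede (3.5 → 5.4). Not NE.

(Hold, Push, Bluff), (Hold, Walk, Walk)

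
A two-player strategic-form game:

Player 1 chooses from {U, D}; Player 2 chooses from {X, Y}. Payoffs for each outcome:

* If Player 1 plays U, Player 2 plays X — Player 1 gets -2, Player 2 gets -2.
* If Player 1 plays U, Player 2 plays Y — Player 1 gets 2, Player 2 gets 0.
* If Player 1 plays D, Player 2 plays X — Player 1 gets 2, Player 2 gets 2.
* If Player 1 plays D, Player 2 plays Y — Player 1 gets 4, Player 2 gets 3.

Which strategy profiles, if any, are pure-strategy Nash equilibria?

(D, Y)

Player 1 against X: payoffs -2, 2 → best response D.
Player 1 against Y: payoffs 2, 4 → best response D.
Player 2 against U: payoffs -2, 0 → best response Y.
Player 2 against D: payoffs 2, 3 → best response Y.
Mutual best responses: (D, Y).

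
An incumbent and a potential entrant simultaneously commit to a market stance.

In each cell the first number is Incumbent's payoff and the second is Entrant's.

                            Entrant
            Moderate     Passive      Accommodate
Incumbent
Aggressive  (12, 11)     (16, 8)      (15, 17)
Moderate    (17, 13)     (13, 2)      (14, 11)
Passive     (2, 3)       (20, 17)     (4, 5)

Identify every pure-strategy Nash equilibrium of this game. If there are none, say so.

Incumbent against Moderate: payoffs 12, 17, 2 → best response Moderate.
Incumbent against Passive: payoffs 16, 13, 20 → best response Passive.
Incumbent against Accommodate: payoffs 15, 14, 4 → best response Aggressive.
Entrant against Aggressive: payoffs 11, 8, 17 → best response Accommodate.
Entrant against Moderate: payoffs 13, 2, 11 → best response Moderate.
Entrant against Passive: payoffs 3, 17, 5 → best response Passive.
Mutual best responses: (Aggressive, Accommodate); (Moderate, Moderate); (Passive, Passive).

Pure-strategy Nash equilibria: (Aggressive, Accommodate), (Moderate, Moderate), (Passive, Passive)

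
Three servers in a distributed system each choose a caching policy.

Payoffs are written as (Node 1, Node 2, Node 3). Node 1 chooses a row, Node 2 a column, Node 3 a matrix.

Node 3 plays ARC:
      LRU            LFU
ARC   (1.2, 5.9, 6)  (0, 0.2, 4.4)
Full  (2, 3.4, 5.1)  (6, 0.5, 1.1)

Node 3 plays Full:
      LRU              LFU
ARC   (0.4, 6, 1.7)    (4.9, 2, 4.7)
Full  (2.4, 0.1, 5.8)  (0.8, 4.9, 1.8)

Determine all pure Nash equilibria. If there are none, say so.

(ARC, LRU, ARC): Node 1 can switch to Full (1.2 → 2). Not NE.
(ARC, LRU, Full): Node 1 can switch to Full (0.4 → 2.4). Not NE.
(ARC, LFU, ARC): Node 1 can switch to Full (0 → 6). Not NE.
(ARC, LFU, Full): Node 2 can switch to LRU (2 → 6). Not NE.
(Full, LRU, ARC): Node 3 can switch to Full (5.1 → 5.8). Not NE.
(Full, LRU, Full): Node 2 can switch to LFU (0.1 → 4.9). Not NE.
(Full, LFU, ARC): Node 2 can switch to LRU (0.5 → 3.4). Not NE.
(Full, LFU, Full): Node 1 can switch to ARC (0.8 → 4.9). Not NE.

No pure-strategy Nash equilibrium.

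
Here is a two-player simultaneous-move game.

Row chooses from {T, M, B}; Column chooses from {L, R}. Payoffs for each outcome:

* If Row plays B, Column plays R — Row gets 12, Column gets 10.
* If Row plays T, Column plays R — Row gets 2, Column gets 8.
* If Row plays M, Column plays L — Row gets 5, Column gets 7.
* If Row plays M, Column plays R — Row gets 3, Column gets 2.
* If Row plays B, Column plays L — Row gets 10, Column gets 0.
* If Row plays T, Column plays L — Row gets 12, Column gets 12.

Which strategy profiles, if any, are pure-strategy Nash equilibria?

Pure-strategy Nash equilibria: (T, L), (B, R)

(T, L): Row gets 12, best alternative 10; Column gets 12, best alternative 8. No profitable deviation — NE.
(T, R): Row can switch to M (2 → 3). Not NE.
(M, L): Row can switch to T (5 → 12). Not NE.
(M, R): Row can switch to B (3 → 12). Not NE.
(B, L): Row can switch to T (10 → 12). Not NE.
(B, R): Row gets 12, best alternative 3; Column gets 10, best alternative 0. No profitable deviation — NE.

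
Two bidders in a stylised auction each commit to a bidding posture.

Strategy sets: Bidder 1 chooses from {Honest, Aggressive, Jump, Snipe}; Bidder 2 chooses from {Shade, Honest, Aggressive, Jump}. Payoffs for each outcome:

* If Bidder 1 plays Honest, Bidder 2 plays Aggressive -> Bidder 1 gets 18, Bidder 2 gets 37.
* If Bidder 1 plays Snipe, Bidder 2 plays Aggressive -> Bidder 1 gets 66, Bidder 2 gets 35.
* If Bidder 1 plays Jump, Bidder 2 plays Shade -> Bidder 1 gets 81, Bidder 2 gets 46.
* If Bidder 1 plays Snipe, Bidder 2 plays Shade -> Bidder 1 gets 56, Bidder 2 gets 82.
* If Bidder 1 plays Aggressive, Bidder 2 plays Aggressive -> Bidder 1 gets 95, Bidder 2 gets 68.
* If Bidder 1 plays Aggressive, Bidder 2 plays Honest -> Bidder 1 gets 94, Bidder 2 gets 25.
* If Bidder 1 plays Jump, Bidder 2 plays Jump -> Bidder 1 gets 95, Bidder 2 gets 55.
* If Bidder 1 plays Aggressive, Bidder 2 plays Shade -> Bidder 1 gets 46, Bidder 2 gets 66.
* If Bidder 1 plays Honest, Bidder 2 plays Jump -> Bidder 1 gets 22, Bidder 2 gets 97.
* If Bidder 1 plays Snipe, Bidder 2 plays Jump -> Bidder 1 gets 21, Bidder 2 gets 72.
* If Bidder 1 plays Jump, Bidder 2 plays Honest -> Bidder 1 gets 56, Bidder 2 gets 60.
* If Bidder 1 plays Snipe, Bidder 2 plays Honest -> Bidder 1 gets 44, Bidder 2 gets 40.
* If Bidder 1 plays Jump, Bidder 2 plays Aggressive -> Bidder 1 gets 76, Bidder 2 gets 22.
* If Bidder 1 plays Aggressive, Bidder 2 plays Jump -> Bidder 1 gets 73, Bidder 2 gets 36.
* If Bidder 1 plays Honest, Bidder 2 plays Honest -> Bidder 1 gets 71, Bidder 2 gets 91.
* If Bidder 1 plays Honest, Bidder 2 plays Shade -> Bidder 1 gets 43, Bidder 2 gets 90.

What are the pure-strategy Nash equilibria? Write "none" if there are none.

(Honest, Shade): Bidder 1 can switch to Aggressive (43 → 46). Not NE.
(Honest, Honest): Bidder 1 can switch to Aggressive (71 → 94). Not NE.
(Honest, Aggressive): Bidder 1 can switch to Aggressive (18 → 95). Not NE.
(Honest, Jump): Bidder 1 can switch to Aggressive (22 → 73). Not NE.
(Aggressive, Shade): Bidder 1 can switch to Jump (46 → 81). Not NE.
(Aggressive, Honest): Bidder 2 can switch to Shade (25 → 66). Not NE.
(Aggressive, Aggressive): Bidder 1 gets 95, best alternative 76; Bidder 2 gets 68, best alternative 66. No profitable deviation — NE.
(Aggressive, Jump): Bidder 1 can switch to Jump (73 → 95). Not NE.
(Jump, Shade): Bidder 2 can switch to Honest (46 → 60). Not NE.
(Jump, Honest): Bidder 1 can switch to Honest (56 → 71). Not NE.
(Jump, Aggressive): Bidder 1 can switch to Aggressive (76 → 95). Not NE.
(Jump, Jump): Bidder 2 can switch to Honest (55 → 60). Not NE.
(Snipe, Shade): Bidder 1 can switch to Jump (56 → 81). Not NE.
(The remaining 3 profiles each have a profitable deviation by the same check.)

(Aggressive, Aggressive)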